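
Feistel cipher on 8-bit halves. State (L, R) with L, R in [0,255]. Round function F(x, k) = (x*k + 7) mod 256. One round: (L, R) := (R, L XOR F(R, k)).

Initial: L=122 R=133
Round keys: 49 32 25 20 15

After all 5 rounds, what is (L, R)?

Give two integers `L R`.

Answer: 177 25

Derivation:
Round 1 (k=49): L=133 R=6
Round 2 (k=32): L=6 R=66
Round 3 (k=25): L=66 R=127
Round 4 (k=20): L=127 R=177
Round 5 (k=15): L=177 R=25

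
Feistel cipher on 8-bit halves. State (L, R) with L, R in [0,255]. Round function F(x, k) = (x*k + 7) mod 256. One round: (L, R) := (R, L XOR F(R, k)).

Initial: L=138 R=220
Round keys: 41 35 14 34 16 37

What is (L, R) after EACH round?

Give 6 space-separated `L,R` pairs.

Round 1 (k=41): L=220 R=201
Round 2 (k=35): L=201 R=94
Round 3 (k=14): L=94 R=226
Round 4 (k=34): L=226 R=85
Round 5 (k=16): L=85 R=181
Round 6 (k=37): L=181 R=101

Answer: 220,201 201,94 94,226 226,85 85,181 181,101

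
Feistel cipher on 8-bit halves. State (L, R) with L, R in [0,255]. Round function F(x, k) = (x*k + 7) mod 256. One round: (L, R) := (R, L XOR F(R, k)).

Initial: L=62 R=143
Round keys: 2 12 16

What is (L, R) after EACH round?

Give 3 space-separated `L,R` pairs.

Answer: 143,27 27,196 196,92

Derivation:
Round 1 (k=2): L=143 R=27
Round 2 (k=12): L=27 R=196
Round 3 (k=16): L=196 R=92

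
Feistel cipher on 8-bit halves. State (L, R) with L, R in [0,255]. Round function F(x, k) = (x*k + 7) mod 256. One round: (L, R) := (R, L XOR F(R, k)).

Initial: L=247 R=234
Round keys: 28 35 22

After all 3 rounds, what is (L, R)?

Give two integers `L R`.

Answer: 213 61

Derivation:
Round 1 (k=28): L=234 R=104
Round 2 (k=35): L=104 R=213
Round 3 (k=22): L=213 R=61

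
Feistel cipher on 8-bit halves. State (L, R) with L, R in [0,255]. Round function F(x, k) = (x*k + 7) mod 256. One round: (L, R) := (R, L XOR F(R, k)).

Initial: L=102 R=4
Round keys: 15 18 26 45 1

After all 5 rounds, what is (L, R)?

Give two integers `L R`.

Answer: 38 193

Derivation:
Round 1 (k=15): L=4 R=37
Round 2 (k=18): L=37 R=165
Round 3 (k=26): L=165 R=236
Round 4 (k=45): L=236 R=38
Round 5 (k=1): L=38 R=193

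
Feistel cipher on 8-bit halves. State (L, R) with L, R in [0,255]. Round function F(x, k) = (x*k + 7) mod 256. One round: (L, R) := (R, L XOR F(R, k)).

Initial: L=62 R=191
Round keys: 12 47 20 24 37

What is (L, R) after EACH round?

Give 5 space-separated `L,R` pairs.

Round 1 (k=12): L=191 R=197
Round 2 (k=47): L=197 R=141
Round 3 (k=20): L=141 R=206
Round 4 (k=24): L=206 R=218
Round 5 (k=37): L=218 R=71

Answer: 191,197 197,141 141,206 206,218 218,71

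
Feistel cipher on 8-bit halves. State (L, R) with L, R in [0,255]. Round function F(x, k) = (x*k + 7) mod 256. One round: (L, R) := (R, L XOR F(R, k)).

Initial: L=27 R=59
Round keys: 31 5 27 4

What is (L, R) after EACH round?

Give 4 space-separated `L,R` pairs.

Answer: 59,55 55,33 33,181 181,250

Derivation:
Round 1 (k=31): L=59 R=55
Round 2 (k=5): L=55 R=33
Round 3 (k=27): L=33 R=181
Round 4 (k=4): L=181 R=250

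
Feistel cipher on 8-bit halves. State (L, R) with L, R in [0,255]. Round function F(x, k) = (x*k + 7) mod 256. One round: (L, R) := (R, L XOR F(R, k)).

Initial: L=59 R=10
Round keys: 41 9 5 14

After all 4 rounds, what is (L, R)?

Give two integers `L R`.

Answer: 244 36

Derivation:
Round 1 (k=41): L=10 R=154
Round 2 (k=9): L=154 R=123
Round 3 (k=5): L=123 R=244
Round 4 (k=14): L=244 R=36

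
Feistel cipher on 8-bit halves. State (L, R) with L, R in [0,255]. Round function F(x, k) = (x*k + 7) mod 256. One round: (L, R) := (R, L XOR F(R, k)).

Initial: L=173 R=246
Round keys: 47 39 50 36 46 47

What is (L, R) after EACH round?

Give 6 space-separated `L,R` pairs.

Round 1 (k=47): L=246 R=156
Round 2 (k=39): L=156 R=61
Round 3 (k=50): L=61 R=109
Round 4 (k=36): L=109 R=102
Round 5 (k=46): L=102 R=54
Round 6 (k=47): L=54 R=151

Answer: 246,156 156,61 61,109 109,102 102,54 54,151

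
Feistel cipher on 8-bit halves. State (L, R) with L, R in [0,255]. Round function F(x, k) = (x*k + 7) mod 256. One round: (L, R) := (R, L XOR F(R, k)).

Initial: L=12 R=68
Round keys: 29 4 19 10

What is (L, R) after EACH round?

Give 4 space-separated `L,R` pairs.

Round 1 (k=29): L=68 R=183
Round 2 (k=4): L=183 R=167
Round 3 (k=19): L=167 R=219
Round 4 (k=10): L=219 R=50

Answer: 68,183 183,167 167,219 219,50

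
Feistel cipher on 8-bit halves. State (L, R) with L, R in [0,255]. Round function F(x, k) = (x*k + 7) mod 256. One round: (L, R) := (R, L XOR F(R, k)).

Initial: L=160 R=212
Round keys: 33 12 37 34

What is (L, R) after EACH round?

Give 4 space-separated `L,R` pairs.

Answer: 212,251 251,31 31,121 121,6

Derivation:
Round 1 (k=33): L=212 R=251
Round 2 (k=12): L=251 R=31
Round 3 (k=37): L=31 R=121
Round 4 (k=34): L=121 R=6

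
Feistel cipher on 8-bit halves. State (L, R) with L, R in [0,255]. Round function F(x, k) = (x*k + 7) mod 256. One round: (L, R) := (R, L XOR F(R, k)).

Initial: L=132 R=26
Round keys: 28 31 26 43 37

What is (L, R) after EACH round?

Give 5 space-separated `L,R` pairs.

Answer: 26,91 91,22 22,24 24,25 25,188

Derivation:
Round 1 (k=28): L=26 R=91
Round 2 (k=31): L=91 R=22
Round 3 (k=26): L=22 R=24
Round 4 (k=43): L=24 R=25
Round 5 (k=37): L=25 R=188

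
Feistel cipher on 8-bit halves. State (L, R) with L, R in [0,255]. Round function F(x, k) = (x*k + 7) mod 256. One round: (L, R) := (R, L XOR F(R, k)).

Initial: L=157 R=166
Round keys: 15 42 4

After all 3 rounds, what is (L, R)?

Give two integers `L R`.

Round 1 (k=15): L=166 R=92
Round 2 (k=42): L=92 R=185
Round 3 (k=4): L=185 R=183

Answer: 185 183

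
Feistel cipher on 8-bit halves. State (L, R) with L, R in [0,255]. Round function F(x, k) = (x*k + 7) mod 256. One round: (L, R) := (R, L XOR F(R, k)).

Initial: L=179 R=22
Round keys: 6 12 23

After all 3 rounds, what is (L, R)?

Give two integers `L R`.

Answer: 177 214

Derivation:
Round 1 (k=6): L=22 R=56
Round 2 (k=12): L=56 R=177
Round 3 (k=23): L=177 R=214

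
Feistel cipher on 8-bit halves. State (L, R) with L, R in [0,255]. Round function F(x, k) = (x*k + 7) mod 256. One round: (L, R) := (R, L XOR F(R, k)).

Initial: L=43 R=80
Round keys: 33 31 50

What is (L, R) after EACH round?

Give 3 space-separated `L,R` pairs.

Answer: 80,124 124,91 91,177

Derivation:
Round 1 (k=33): L=80 R=124
Round 2 (k=31): L=124 R=91
Round 3 (k=50): L=91 R=177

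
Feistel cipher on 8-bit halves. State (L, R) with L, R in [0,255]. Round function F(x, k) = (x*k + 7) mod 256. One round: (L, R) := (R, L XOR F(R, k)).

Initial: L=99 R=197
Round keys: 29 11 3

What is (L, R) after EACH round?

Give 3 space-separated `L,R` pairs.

Answer: 197,59 59,85 85,61

Derivation:
Round 1 (k=29): L=197 R=59
Round 2 (k=11): L=59 R=85
Round 3 (k=3): L=85 R=61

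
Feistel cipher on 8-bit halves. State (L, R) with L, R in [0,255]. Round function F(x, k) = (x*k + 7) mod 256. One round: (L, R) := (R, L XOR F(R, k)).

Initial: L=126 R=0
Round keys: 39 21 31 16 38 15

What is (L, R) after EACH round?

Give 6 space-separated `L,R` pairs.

Round 1 (k=39): L=0 R=121
Round 2 (k=21): L=121 R=244
Round 3 (k=31): L=244 R=234
Round 4 (k=16): L=234 R=83
Round 5 (k=38): L=83 R=179
Round 6 (k=15): L=179 R=215

Answer: 0,121 121,244 244,234 234,83 83,179 179,215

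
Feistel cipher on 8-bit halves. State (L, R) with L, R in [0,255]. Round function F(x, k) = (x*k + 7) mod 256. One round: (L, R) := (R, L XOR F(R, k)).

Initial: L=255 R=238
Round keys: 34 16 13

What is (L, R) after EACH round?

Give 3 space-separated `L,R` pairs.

Answer: 238,92 92,41 41,64

Derivation:
Round 1 (k=34): L=238 R=92
Round 2 (k=16): L=92 R=41
Round 3 (k=13): L=41 R=64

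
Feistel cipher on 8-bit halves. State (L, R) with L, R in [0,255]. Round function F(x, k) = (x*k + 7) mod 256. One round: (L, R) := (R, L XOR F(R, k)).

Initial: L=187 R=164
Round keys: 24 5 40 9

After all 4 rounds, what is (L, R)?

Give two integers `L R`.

Answer: 67 149

Derivation:
Round 1 (k=24): L=164 R=220
Round 2 (k=5): L=220 R=247
Round 3 (k=40): L=247 R=67
Round 4 (k=9): L=67 R=149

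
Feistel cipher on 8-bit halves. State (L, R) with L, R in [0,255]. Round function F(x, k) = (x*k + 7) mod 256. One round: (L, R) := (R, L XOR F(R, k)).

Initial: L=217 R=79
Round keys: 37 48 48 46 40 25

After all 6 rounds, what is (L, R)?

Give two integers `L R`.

Answer: 179 53

Derivation:
Round 1 (k=37): L=79 R=171
Round 2 (k=48): L=171 R=88
Round 3 (k=48): L=88 R=44
Round 4 (k=46): L=44 R=183
Round 5 (k=40): L=183 R=179
Round 6 (k=25): L=179 R=53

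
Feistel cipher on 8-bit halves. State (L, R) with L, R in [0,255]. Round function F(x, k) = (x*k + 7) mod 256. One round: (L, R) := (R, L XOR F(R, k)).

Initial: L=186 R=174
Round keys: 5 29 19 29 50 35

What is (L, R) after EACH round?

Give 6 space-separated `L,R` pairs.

Round 1 (k=5): L=174 R=215
Round 2 (k=29): L=215 R=204
Round 3 (k=19): L=204 R=252
Round 4 (k=29): L=252 R=95
Round 5 (k=50): L=95 R=105
Round 6 (k=35): L=105 R=61

Answer: 174,215 215,204 204,252 252,95 95,105 105,61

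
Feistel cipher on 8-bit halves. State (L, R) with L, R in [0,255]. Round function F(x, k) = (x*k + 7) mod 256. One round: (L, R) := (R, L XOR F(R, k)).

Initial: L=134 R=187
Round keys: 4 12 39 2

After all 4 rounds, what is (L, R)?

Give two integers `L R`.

Round 1 (k=4): L=187 R=117
Round 2 (k=12): L=117 R=56
Round 3 (k=39): L=56 R=250
Round 4 (k=2): L=250 R=195

Answer: 250 195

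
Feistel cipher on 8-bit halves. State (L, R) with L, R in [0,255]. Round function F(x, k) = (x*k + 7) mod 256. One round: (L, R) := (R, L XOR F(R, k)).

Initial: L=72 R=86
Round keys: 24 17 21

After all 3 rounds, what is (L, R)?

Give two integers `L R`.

Round 1 (k=24): L=86 R=95
Round 2 (k=17): L=95 R=0
Round 3 (k=21): L=0 R=88

Answer: 0 88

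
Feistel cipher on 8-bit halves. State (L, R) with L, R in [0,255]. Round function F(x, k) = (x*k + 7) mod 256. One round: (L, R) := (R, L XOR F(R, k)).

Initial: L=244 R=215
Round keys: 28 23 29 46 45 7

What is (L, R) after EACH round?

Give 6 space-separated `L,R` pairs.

Round 1 (k=28): L=215 R=127
Round 2 (k=23): L=127 R=167
Round 3 (k=29): L=167 R=141
Round 4 (k=46): L=141 R=250
Round 5 (k=45): L=250 R=116
Round 6 (k=7): L=116 R=201

Answer: 215,127 127,167 167,141 141,250 250,116 116,201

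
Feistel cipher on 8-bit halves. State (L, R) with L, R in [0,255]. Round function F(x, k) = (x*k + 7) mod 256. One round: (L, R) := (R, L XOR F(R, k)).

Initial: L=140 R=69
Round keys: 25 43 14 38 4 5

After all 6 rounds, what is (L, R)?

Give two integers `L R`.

Answer: 232 28

Derivation:
Round 1 (k=25): L=69 R=72
Round 2 (k=43): L=72 R=90
Round 3 (k=14): L=90 R=187
Round 4 (k=38): L=187 R=147
Round 5 (k=4): L=147 R=232
Round 6 (k=5): L=232 R=28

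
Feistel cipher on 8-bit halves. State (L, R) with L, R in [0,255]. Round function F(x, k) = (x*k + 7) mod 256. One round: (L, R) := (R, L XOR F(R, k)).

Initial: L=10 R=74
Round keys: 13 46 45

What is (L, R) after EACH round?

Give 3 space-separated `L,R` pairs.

Round 1 (k=13): L=74 R=195
Round 2 (k=46): L=195 R=91
Round 3 (k=45): L=91 R=197

Answer: 74,195 195,91 91,197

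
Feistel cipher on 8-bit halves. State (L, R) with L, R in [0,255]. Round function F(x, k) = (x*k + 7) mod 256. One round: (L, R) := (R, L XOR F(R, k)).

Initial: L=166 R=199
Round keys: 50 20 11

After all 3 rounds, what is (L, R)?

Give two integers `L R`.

Answer: 132 240

Derivation:
Round 1 (k=50): L=199 R=67
Round 2 (k=20): L=67 R=132
Round 3 (k=11): L=132 R=240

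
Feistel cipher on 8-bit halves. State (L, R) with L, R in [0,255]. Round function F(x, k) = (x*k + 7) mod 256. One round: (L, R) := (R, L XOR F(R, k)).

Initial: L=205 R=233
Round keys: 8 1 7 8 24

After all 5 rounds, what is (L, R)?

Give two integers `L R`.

Round 1 (k=8): L=233 R=130
Round 2 (k=1): L=130 R=96
Round 3 (k=7): L=96 R=37
Round 4 (k=8): L=37 R=79
Round 5 (k=24): L=79 R=74

Answer: 79 74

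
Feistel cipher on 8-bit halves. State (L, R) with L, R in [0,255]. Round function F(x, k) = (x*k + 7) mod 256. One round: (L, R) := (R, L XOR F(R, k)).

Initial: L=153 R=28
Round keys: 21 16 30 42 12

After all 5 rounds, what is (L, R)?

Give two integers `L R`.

Round 1 (k=21): L=28 R=202
Round 2 (k=16): L=202 R=187
Round 3 (k=30): L=187 R=59
Round 4 (k=42): L=59 R=14
Round 5 (k=12): L=14 R=148

Answer: 14 148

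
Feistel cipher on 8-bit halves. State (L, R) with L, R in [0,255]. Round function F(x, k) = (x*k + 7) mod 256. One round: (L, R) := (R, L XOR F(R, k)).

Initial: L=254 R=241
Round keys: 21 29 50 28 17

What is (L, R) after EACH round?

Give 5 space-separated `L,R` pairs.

Round 1 (k=21): L=241 R=50
Round 2 (k=29): L=50 R=64
Round 3 (k=50): L=64 R=181
Round 4 (k=28): L=181 R=147
Round 5 (k=17): L=147 R=127

Answer: 241,50 50,64 64,181 181,147 147,127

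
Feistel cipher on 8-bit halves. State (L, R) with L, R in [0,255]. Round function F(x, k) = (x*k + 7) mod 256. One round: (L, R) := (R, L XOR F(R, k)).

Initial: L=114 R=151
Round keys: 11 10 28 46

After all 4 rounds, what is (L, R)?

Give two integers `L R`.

Answer: 65 129

Derivation:
Round 1 (k=11): L=151 R=246
Round 2 (k=10): L=246 R=52
Round 3 (k=28): L=52 R=65
Round 4 (k=46): L=65 R=129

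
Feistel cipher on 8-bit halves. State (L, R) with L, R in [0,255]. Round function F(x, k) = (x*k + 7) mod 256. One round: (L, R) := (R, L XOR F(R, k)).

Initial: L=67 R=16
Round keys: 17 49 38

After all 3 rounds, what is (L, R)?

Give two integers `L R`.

Answer: 11 253

Derivation:
Round 1 (k=17): L=16 R=84
Round 2 (k=49): L=84 R=11
Round 3 (k=38): L=11 R=253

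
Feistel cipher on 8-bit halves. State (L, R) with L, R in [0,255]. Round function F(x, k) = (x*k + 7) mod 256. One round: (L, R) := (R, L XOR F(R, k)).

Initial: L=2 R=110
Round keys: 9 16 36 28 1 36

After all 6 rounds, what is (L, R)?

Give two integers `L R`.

Round 1 (k=9): L=110 R=231
Round 2 (k=16): L=231 R=25
Round 3 (k=36): L=25 R=108
Round 4 (k=28): L=108 R=206
Round 5 (k=1): L=206 R=185
Round 6 (k=36): L=185 R=197

Answer: 185 197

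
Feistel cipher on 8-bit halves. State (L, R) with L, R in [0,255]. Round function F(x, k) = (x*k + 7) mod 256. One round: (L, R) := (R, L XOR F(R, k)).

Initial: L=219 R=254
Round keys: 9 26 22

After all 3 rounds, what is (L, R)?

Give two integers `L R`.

Round 1 (k=9): L=254 R=46
Round 2 (k=26): L=46 R=77
Round 3 (k=22): L=77 R=139

Answer: 77 139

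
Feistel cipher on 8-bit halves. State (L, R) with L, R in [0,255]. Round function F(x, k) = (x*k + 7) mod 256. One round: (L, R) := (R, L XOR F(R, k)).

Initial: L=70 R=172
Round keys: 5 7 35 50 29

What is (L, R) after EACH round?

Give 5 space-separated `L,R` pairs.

Round 1 (k=5): L=172 R=37
Round 2 (k=7): L=37 R=166
Round 3 (k=35): L=166 R=156
Round 4 (k=50): L=156 R=217
Round 5 (k=29): L=217 R=0

Answer: 172,37 37,166 166,156 156,217 217,0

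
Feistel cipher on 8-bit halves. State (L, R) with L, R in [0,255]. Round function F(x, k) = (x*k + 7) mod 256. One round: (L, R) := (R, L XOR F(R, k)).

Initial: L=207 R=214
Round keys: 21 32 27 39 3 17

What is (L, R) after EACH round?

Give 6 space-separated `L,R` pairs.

Answer: 214,90 90,145 145,8 8,174 174,25 25,30

Derivation:
Round 1 (k=21): L=214 R=90
Round 2 (k=32): L=90 R=145
Round 3 (k=27): L=145 R=8
Round 4 (k=39): L=8 R=174
Round 5 (k=3): L=174 R=25
Round 6 (k=17): L=25 R=30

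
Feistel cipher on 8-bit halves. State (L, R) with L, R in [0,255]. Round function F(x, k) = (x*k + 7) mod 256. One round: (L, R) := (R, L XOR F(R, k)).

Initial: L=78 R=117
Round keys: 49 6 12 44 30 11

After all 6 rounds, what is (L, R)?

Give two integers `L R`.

Answer: 48 114

Derivation:
Round 1 (k=49): L=117 R=34
Round 2 (k=6): L=34 R=166
Round 3 (k=12): L=166 R=237
Round 4 (k=44): L=237 R=101
Round 5 (k=30): L=101 R=48
Round 6 (k=11): L=48 R=114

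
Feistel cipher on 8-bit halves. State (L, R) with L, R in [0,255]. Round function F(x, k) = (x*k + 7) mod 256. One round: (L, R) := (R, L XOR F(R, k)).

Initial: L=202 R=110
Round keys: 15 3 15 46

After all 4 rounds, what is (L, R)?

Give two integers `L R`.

Answer: 42 221

Derivation:
Round 1 (k=15): L=110 R=179
Round 2 (k=3): L=179 R=78
Round 3 (k=15): L=78 R=42
Round 4 (k=46): L=42 R=221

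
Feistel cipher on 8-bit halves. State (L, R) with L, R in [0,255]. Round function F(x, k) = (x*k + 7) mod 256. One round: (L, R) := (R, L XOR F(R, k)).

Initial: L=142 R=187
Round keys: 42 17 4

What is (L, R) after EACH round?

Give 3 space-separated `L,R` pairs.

Round 1 (k=42): L=187 R=59
Round 2 (k=17): L=59 R=73
Round 3 (k=4): L=73 R=16

Answer: 187,59 59,73 73,16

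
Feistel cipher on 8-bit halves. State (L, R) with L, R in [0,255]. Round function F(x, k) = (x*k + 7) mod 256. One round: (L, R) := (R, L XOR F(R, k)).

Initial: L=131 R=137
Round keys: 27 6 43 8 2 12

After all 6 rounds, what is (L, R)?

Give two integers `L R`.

Answer: 215 152

Derivation:
Round 1 (k=27): L=137 R=249
Round 2 (k=6): L=249 R=84
Round 3 (k=43): L=84 R=218
Round 4 (k=8): L=218 R=131
Round 5 (k=2): L=131 R=215
Round 6 (k=12): L=215 R=152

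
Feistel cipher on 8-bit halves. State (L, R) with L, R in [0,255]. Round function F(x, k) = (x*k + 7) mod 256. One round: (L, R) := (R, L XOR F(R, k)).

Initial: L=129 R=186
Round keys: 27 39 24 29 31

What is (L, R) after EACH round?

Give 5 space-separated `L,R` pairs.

Round 1 (k=27): L=186 R=36
Round 2 (k=39): L=36 R=57
Round 3 (k=24): L=57 R=123
Round 4 (k=29): L=123 R=207
Round 5 (k=31): L=207 R=99

Answer: 186,36 36,57 57,123 123,207 207,99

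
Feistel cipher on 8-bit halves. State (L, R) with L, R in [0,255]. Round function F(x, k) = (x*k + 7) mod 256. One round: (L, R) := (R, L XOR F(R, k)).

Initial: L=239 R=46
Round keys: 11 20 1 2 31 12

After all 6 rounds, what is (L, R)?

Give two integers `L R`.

Answer: 19 233

Derivation:
Round 1 (k=11): L=46 R=238
Round 2 (k=20): L=238 R=177
Round 3 (k=1): L=177 R=86
Round 4 (k=2): L=86 R=2
Round 5 (k=31): L=2 R=19
Round 6 (k=12): L=19 R=233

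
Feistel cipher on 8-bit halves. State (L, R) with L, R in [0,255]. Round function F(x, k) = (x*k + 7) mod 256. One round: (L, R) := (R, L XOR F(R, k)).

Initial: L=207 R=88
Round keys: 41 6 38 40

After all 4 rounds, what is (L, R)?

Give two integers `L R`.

Answer: 177 16

Derivation:
Round 1 (k=41): L=88 R=208
Round 2 (k=6): L=208 R=191
Round 3 (k=38): L=191 R=177
Round 4 (k=40): L=177 R=16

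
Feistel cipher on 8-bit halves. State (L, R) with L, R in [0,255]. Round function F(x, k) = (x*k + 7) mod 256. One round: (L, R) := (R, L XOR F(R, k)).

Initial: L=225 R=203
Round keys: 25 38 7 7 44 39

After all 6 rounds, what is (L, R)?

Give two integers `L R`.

Round 1 (k=25): L=203 R=59
Round 2 (k=38): L=59 R=2
Round 3 (k=7): L=2 R=46
Round 4 (k=7): L=46 R=75
Round 5 (k=44): L=75 R=197
Round 6 (k=39): L=197 R=65

Answer: 197 65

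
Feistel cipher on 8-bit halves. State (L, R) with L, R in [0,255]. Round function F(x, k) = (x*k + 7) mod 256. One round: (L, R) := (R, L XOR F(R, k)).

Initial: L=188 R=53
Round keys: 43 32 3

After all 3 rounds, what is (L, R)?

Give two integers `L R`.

Round 1 (k=43): L=53 R=82
Round 2 (k=32): L=82 R=114
Round 3 (k=3): L=114 R=15

Answer: 114 15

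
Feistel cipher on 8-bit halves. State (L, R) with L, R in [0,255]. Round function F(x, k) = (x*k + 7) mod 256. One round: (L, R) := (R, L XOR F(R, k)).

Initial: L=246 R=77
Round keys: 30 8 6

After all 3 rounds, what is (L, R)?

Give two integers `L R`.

Answer: 146 136

Derivation:
Round 1 (k=30): L=77 R=251
Round 2 (k=8): L=251 R=146
Round 3 (k=6): L=146 R=136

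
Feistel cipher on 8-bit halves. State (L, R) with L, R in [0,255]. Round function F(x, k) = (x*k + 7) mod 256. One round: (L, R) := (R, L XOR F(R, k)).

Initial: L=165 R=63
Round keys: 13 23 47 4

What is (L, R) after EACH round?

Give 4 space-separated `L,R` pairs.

Answer: 63,159 159,111 111,247 247,140

Derivation:
Round 1 (k=13): L=63 R=159
Round 2 (k=23): L=159 R=111
Round 3 (k=47): L=111 R=247
Round 4 (k=4): L=247 R=140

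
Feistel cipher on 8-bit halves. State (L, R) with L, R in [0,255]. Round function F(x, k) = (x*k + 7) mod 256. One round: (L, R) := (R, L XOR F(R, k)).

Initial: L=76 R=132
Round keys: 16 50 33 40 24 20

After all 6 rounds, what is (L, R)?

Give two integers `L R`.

Round 1 (k=16): L=132 R=11
Round 2 (k=50): L=11 R=169
Round 3 (k=33): L=169 R=219
Round 4 (k=40): L=219 R=150
Round 5 (k=24): L=150 R=204
Round 6 (k=20): L=204 R=97

Answer: 204 97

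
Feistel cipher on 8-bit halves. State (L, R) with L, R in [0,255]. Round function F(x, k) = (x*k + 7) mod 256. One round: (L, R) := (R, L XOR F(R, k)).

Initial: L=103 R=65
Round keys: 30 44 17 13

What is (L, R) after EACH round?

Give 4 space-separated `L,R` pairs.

Round 1 (k=30): L=65 R=194
Round 2 (k=44): L=194 R=30
Round 3 (k=17): L=30 R=199
Round 4 (k=13): L=199 R=60

Answer: 65,194 194,30 30,199 199,60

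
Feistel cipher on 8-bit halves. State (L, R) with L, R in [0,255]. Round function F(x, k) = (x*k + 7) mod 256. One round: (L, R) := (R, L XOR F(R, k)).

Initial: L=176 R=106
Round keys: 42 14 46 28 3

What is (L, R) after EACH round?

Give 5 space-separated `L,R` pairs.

Answer: 106,219 219,107 107,154 154,180 180,185

Derivation:
Round 1 (k=42): L=106 R=219
Round 2 (k=14): L=219 R=107
Round 3 (k=46): L=107 R=154
Round 4 (k=28): L=154 R=180
Round 5 (k=3): L=180 R=185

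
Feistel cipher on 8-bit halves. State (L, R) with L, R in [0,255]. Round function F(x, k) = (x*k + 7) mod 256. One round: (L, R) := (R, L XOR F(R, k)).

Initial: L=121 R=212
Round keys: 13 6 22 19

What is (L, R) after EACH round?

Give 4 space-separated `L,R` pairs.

Answer: 212,178 178,231 231,83 83,215

Derivation:
Round 1 (k=13): L=212 R=178
Round 2 (k=6): L=178 R=231
Round 3 (k=22): L=231 R=83
Round 4 (k=19): L=83 R=215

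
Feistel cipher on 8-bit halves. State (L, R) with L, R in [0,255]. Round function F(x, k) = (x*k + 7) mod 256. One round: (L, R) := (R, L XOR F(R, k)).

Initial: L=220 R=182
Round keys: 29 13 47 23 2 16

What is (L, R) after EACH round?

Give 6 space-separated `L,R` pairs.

Round 1 (k=29): L=182 R=121
Round 2 (k=13): L=121 R=154
Round 3 (k=47): L=154 R=52
Round 4 (k=23): L=52 R=41
Round 5 (k=2): L=41 R=109
Round 6 (k=16): L=109 R=254

Answer: 182,121 121,154 154,52 52,41 41,109 109,254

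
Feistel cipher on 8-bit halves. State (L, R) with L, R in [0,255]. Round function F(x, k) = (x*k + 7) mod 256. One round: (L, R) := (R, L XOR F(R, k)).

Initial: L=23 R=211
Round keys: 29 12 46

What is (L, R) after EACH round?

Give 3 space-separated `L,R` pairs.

Answer: 211,249 249,96 96,190

Derivation:
Round 1 (k=29): L=211 R=249
Round 2 (k=12): L=249 R=96
Round 3 (k=46): L=96 R=190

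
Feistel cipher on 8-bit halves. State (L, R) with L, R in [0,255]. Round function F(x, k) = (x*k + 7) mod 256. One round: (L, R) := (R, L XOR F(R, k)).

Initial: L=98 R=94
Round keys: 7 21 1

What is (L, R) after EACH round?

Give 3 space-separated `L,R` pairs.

Answer: 94,251 251,192 192,60

Derivation:
Round 1 (k=7): L=94 R=251
Round 2 (k=21): L=251 R=192
Round 3 (k=1): L=192 R=60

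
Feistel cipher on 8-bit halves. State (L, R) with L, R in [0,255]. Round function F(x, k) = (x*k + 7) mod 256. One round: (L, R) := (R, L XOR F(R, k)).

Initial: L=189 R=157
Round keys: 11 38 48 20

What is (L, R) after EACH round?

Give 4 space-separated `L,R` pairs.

Answer: 157,123 123,212 212,188 188,99

Derivation:
Round 1 (k=11): L=157 R=123
Round 2 (k=38): L=123 R=212
Round 3 (k=48): L=212 R=188
Round 4 (k=20): L=188 R=99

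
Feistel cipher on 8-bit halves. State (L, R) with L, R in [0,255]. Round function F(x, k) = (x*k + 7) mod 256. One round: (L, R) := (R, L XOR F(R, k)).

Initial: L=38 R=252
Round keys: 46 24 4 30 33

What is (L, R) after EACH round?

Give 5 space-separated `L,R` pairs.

Round 1 (k=46): L=252 R=105
Round 2 (k=24): L=105 R=35
Round 3 (k=4): L=35 R=250
Round 4 (k=30): L=250 R=112
Round 5 (k=33): L=112 R=141

Answer: 252,105 105,35 35,250 250,112 112,141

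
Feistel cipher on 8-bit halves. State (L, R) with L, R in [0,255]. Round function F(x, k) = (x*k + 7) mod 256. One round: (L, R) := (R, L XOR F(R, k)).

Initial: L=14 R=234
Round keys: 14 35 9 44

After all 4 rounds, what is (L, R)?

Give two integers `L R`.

Round 1 (k=14): L=234 R=221
Round 2 (k=35): L=221 R=212
Round 3 (k=9): L=212 R=166
Round 4 (k=44): L=166 R=91

Answer: 166 91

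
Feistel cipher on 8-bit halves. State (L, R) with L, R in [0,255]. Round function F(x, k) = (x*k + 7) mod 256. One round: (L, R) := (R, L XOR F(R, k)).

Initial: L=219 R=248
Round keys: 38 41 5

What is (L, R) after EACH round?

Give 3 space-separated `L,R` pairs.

Round 1 (k=38): L=248 R=12
Round 2 (k=41): L=12 R=11
Round 3 (k=5): L=11 R=50

Answer: 248,12 12,11 11,50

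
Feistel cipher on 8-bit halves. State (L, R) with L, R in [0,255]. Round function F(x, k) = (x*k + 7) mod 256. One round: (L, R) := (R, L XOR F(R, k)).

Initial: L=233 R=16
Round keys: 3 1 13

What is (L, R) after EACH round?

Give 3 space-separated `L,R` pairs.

Round 1 (k=3): L=16 R=222
Round 2 (k=1): L=222 R=245
Round 3 (k=13): L=245 R=166

Answer: 16,222 222,245 245,166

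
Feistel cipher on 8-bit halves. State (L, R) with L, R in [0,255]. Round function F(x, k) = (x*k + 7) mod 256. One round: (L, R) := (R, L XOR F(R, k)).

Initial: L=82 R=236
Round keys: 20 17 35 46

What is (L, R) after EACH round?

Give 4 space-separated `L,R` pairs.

Answer: 236,37 37,144 144,146 146,211

Derivation:
Round 1 (k=20): L=236 R=37
Round 2 (k=17): L=37 R=144
Round 3 (k=35): L=144 R=146
Round 4 (k=46): L=146 R=211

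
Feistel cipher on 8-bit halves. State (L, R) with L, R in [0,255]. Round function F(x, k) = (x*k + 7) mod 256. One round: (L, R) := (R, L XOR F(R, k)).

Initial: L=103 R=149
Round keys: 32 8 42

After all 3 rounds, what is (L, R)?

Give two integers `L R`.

Answer: 146 59

Derivation:
Round 1 (k=32): L=149 R=192
Round 2 (k=8): L=192 R=146
Round 3 (k=42): L=146 R=59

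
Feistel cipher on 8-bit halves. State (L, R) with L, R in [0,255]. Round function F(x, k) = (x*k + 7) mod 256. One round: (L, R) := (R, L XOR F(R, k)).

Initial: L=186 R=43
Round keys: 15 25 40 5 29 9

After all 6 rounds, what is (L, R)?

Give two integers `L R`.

Round 1 (k=15): L=43 R=54
Round 2 (k=25): L=54 R=102
Round 3 (k=40): L=102 R=193
Round 4 (k=5): L=193 R=170
Round 5 (k=29): L=170 R=136
Round 6 (k=9): L=136 R=101

Answer: 136 101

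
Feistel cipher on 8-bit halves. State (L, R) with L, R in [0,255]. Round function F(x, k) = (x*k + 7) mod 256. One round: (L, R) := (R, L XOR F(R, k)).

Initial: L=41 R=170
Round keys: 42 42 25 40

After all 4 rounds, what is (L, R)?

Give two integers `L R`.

Round 1 (k=42): L=170 R=194
Round 2 (k=42): L=194 R=113
Round 3 (k=25): L=113 R=210
Round 4 (k=40): L=210 R=166

Answer: 210 166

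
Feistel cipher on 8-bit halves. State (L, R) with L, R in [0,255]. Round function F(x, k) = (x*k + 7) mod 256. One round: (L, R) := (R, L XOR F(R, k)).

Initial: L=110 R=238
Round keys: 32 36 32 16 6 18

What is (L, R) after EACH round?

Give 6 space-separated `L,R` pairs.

Answer: 238,169 169,37 37,14 14,194 194,157 157,211

Derivation:
Round 1 (k=32): L=238 R=169
Round 2 (k=36): L=169 R=37
Round 3 (k=32): L=37 R=14
Round 4 (k=16): L=14 R=194
Round 5 (k=6): L=194 R=157
Round 6 (k=18): L=157 R=211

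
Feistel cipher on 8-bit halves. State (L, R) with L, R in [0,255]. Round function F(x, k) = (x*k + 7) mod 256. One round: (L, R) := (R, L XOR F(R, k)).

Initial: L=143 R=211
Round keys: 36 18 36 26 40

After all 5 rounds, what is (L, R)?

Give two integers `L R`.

Round 1 (k=36): L=211 R=60
Round 2 (k=18): L=60 R=236
Round 3 (k=36): L=236 R=11
Round 4 (k=26): L=11 R=201
Round 5 (k=40): L=201 R=100

Answer: 201 100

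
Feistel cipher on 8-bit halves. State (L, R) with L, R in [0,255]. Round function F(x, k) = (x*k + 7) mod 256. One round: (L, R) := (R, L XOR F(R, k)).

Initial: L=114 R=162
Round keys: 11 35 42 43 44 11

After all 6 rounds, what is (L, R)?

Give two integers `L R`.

Round 1 (k=11): L=162 R=143
Round 2 (k=35): L=143 R=54
Round 3 (k=42): L=54 R=108
Round 4 (k=43): L=108 R=29
Round 5 (k=44): L=29 R=111
Round 6 (k=11): L=111 R=209

Answer: 111 209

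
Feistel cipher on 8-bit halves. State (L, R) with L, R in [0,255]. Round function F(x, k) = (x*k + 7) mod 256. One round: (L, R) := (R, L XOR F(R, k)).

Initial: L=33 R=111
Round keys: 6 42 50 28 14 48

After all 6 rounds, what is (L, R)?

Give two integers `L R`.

Round 1 (k=6): L=111 R=128
Round 2 (k=42): L=128 R=104
Round 3 (k=50): L=104 R=215
Round 4 (k=28): L=215 R=227
Round 5 (k=14): L=227 R=166
Round 6 (k=48): L=166 R=196

Answer: 166 196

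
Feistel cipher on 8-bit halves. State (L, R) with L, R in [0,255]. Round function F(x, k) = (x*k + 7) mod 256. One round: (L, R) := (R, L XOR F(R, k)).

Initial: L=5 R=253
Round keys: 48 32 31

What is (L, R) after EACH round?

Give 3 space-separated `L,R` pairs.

Round 1 (k=48): L=253 R=114
Round 2 (k=32): L=114 R=186
Round 3 (k=31): L=186 R=255

Answer: 253,114 114,186 186,255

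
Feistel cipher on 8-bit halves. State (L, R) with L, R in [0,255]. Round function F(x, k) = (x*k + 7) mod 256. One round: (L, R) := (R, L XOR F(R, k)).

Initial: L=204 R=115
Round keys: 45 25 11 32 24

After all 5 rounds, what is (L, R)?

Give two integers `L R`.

Answer: 61 40

Derivation:
Round 1 (k=45): L=115 R=242
Round 2 (k=25): L=242 R=218
Round 3 (k=11): L=218 R=151
Round 4 (k=32): L=151 R=61
Round 5 (k=24): L=61 R=40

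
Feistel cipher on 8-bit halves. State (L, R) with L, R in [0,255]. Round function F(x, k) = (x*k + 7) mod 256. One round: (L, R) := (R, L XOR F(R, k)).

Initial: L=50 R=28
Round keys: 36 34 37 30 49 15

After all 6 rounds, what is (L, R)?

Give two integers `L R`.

Answer: 106 29

Derivation:
Round 1 (k=36): L=28 R=197
Round 2 (k=34): L=197 R=45
Round 3 (k=37): L=45 R=77
Round 4 (k=30): L=77 R=32
Round 5 (k=49): L=32 R=106
Round 6 (k=15): L=106 R=29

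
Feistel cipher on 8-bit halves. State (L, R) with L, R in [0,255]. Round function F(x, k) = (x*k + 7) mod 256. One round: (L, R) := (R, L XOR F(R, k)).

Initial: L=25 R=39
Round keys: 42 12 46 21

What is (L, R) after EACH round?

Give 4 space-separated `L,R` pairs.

Answer: 39,116 116,80 80,19 19,198

Derivation:
Round 1 (k=42): L=39 R=116
Round 2 (k=12): L=116 R=80
Round 3 (k=46): L=80 R=19
Round 4 (k=21): L=19 R=198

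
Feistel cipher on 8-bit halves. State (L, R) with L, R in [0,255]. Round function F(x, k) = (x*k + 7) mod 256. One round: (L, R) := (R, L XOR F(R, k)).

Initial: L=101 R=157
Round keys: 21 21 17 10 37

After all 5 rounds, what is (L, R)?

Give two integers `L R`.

Round 1 (k=21): L=157 R=141
Round 2 (k=21): L=141 R=5
Round 3 (k=17): L=5 R=209
Round 4 (k=10): L=209 R=52
Round 5 (k=37): L=52 R=90

Answer: 52 90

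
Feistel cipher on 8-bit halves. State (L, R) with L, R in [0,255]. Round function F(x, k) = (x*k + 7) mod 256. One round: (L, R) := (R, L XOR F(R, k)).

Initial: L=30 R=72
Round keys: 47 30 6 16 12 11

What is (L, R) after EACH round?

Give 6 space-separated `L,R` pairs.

Answer: 72,33 33,173 173,52 52,234 234,203 203,42

Derivation:
Round 1 (k=47): L=72 R=33
Round 2 (k=30): L=33 R=173
Round 3 (k=6): L=173 R=52
Round 4 (k=16): L=52 R=234
Round 5 (k=12): L=234 R=203
Round 6 (k=11): L=203 R=42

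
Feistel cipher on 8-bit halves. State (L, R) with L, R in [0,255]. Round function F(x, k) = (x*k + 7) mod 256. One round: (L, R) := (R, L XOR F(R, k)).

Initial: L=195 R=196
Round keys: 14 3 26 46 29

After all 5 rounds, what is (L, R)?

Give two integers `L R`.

Round 1 (k=14): L=196 R=124
Round 2 (k=3): L=124 R=191
Round 3 (k=26): L=191 R=17
Round 4 (k=46): L=17 R=170
Round 5 (k=29): L=170 R=88

Answer: 170 88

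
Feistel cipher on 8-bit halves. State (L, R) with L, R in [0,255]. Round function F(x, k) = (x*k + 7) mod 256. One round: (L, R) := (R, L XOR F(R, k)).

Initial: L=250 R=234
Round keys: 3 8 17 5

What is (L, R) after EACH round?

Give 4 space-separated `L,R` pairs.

Round 1 (k=3): L=234 R=63
Round 2 (k=8): L=63 R=21
Round 3 (k=17): L=21 R=83
Round 4 (k=5): L=83 R=179

Answer: 234,63 63,21 21,83 83,179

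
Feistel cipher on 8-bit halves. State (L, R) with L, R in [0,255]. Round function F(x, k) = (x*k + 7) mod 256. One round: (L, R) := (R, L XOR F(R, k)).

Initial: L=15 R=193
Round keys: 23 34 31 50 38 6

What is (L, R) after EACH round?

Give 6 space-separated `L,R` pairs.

Round 1 (k=23): L=193 R=81
Round 2 (k=34): L=81 R=8
Round 3 (k=31): L=8 R=174
Round 4 (k=50): L=174 R=11
Round 5 (k=38): L=11 R=7
Round 6 (k=6): L=7 R=58

Answer: 193,81 81,8 8,174 174,11 11,7 7,58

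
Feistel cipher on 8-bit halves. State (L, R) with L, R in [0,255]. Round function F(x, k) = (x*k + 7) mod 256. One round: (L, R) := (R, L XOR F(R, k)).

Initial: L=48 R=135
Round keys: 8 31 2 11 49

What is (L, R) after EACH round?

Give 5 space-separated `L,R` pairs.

Round 1 (k=8): L=135 R=15
Round 2 (k=31): L=15 R=95
Round 3 (k=2): L=95 R=202
Round 4 (k=11): L=202 R=234
Round 5 (k=49): L=234 R=27

Answer: 135,15 15,95 95,202 202,234 234,27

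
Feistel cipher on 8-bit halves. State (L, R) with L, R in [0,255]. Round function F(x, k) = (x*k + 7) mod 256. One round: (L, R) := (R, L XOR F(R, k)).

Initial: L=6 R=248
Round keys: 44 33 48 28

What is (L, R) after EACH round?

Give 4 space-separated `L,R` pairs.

Round 1 (k=44): L=248 R=161
Round 2 (k=33): L=161 R=48
Round 3 (k=48): L=48 R=166
Round 4 (k=28): L=166 R=31

Answer: 248,161 161,48 48,166 166,31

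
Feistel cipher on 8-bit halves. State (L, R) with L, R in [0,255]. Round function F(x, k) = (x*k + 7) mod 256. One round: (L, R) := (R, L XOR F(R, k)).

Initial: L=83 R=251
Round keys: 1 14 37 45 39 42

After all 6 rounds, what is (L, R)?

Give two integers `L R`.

Answer: 142 110

Derivation:
Round 1 (k=1): L=251 R=81
Round 2 (k=14): L=81 R=142
Round 3 (k=37): L=142 R=220
Round 4 (k=45): L=220 R=61
Round 5 (k=39): L=61 R=142
Round 6 (k=42): L=142 R=110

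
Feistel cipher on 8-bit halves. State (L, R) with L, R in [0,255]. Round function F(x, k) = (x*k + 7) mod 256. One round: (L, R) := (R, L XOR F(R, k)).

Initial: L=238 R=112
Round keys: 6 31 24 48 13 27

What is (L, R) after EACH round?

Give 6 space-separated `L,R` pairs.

Answer: 112,73 73,174 174,30 30,9 9,98 98,84

Derivation:
Round 1 (k=6): L=112 R=73
Round 2 (k=31): L=73 R=174
Round 3 (k=24): L=174 R=30
Round 4 (k=48): L=30 R=9
Round 5 (k=13): L=9 R=98
Round 6 (k=27): L=98 R=84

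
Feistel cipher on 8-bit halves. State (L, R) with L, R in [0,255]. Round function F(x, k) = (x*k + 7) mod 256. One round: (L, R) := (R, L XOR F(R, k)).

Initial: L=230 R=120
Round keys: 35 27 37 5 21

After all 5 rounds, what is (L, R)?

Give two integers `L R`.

Answer: 61 208

Derivation:
Round 1 (k=35): L=120 R=137
Round 2 (k=27): L=137 R=2
Round 3 (k=37): L=2 R=216
Round 4 (k=5): L=216 R=61
Round 5 (k=21): L=61 R=208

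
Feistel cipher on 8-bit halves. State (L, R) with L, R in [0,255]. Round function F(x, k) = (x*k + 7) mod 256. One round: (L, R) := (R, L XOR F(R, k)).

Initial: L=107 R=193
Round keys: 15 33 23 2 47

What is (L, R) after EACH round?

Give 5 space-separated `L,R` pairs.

Answer: 193,61 61,37 37,103 103,240 240,112

Derivation:
Round 1 (k=15): L=193 R=61
Round 2 (k=33): L=61 R=37
Round 3 (k=23): L=37 R=103
Round 4 (k=2): L=103 R=240
Round 5 (k=47): L=240 R=112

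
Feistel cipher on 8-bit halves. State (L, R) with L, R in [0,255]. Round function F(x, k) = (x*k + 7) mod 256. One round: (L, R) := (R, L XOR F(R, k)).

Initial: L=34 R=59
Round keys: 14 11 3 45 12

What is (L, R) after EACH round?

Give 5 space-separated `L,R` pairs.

Answer: 59,99 99,115 115,3 3,253 253,224

Derivation:
Round 1 (k=14): L=59 R=99
Round 2 (k=11): L=99 R=115
Round 3 (k=3): L=115 R=3
Round 4 (k=45): L=3 R=253
Round 5 (k=12): L=253 R=224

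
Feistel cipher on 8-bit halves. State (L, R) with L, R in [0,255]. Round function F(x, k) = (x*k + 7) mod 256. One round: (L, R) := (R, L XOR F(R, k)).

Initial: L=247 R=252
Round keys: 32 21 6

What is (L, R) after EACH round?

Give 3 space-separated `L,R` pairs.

Round 1 (k=32): L=252 R=112
Round 2 (k=21): L=112 R=203
Round 3 (k=6): L=203 R=185

Answer: 252,112 112,203 203,185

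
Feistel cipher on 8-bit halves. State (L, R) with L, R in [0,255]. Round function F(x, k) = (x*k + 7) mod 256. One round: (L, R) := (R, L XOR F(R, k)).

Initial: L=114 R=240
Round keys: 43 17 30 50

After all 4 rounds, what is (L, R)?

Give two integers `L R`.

Round 1 (k=43): L=240 R=37
Round 2 (k=17): L=37 R=140
Round 3 (k=30): L=140 R=74
Round 4 (k=50): L=74 R=247

Answer: 74 247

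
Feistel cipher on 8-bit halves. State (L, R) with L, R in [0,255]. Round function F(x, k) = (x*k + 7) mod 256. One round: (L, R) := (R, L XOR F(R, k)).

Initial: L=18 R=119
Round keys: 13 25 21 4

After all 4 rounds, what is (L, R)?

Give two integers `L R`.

Answer: 55 147

Derivation:
Round 1 (k=13): L=119 R=0
Round 2 (k=25): L=0 R=112
Round 3 (k=21): L=112 R=55
Round 4 (k=4): L=55 R=147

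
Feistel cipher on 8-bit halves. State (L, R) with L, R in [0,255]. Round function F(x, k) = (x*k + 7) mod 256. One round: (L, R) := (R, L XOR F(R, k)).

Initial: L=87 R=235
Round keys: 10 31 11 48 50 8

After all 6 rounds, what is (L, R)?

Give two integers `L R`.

Round 1 (k=10): L=235 R=98
Round 2 (k=31): L=98 R=14
Round 3 (k=11): L=14 R=195
Round 4 (k=48): L=195 R=153
Round 5 (k=50): L=153 R=42
Round 6 (k=8): L=42 R=206

Answer: 42 206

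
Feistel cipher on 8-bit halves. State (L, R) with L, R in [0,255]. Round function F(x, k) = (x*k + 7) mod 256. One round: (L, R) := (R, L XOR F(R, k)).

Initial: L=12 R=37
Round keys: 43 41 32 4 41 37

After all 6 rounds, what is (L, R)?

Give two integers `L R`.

Round 1 (k=43): L=37 R=50
Round 2 (k=41): L=50 R=44
Round 3 (k=32): L=44 R=181
Round 4 (k=4): L=181 R=247
Round 5 (k=41): L=247 R=35
Round 6 (k=37): L=35 R=225

Answer: 35 225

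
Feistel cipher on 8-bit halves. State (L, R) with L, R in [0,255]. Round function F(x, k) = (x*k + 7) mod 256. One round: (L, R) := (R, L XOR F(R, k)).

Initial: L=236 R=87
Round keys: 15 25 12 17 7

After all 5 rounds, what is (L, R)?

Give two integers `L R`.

Round 1 (k=15): L=87 R=204
Round 2 (k=25): L=204 R=164
Round 3 (k=12): L=164 R=123
Round 4 (k=17): L=123 R=150
Round 5 (k=7): L=150 R=90

Answer: 150 90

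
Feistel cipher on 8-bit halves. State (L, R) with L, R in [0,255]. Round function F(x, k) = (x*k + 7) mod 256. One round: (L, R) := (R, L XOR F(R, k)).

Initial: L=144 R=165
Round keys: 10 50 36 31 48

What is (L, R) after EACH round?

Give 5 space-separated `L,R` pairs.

Round 1 (k=10): L=165 R=233
Round 2 (k=50): L=233 R=44
Round 3 (k=36): L=44 R=222
Round 4 (k=31): L=222 R=197
Round 5 (k=48): L=197 R=41

Answer: 165,233 233,44 44,222 222,197 197,41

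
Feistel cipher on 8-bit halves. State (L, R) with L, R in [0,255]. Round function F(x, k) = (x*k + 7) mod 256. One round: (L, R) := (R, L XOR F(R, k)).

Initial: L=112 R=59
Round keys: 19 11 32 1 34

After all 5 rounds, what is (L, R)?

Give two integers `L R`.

Round 1 (k=19): L=59 R=24
Round 2 (k=11): L=24 R=52
Round 3 (k=32): L=52 R=159
Round 4 (k=1): L=159 R=146
Round 5 (k=34): L=146 R=244

Answer: 146 244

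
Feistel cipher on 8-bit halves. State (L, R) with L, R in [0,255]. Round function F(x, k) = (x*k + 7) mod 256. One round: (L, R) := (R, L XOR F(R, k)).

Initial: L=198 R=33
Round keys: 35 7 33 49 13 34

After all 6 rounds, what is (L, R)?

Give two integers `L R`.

Round 1 (k=35): L=33 R=76
Round 2 (k=7): L=76 R=58
Round 3 (k=33): L=58 R=205
Round 4 (k=49): L=205 R=126
Round 5 (k=13): L=126 R=160
Round 6 (k=34): L=160 R=57

Answer: 160 57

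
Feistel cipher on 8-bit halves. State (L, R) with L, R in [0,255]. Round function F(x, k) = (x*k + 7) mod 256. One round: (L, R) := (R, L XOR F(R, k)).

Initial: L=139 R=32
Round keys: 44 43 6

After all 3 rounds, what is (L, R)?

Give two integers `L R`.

Round 1 (k=44): L=32 R=12
Round 2 (k=43): L=12 R=43
Round 3 (k=6): L=43 R=5

Answer: 43 5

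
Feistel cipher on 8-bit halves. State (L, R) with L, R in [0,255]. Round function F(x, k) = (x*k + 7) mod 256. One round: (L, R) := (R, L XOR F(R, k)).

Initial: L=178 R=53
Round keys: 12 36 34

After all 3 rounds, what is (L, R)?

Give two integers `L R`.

Answer: 222 178

Derivation:
Round 1 (k=12): L=53 R=49
Round 2 (k=36): L=49 R=222
Round 3 (k=34): L=222 R=178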